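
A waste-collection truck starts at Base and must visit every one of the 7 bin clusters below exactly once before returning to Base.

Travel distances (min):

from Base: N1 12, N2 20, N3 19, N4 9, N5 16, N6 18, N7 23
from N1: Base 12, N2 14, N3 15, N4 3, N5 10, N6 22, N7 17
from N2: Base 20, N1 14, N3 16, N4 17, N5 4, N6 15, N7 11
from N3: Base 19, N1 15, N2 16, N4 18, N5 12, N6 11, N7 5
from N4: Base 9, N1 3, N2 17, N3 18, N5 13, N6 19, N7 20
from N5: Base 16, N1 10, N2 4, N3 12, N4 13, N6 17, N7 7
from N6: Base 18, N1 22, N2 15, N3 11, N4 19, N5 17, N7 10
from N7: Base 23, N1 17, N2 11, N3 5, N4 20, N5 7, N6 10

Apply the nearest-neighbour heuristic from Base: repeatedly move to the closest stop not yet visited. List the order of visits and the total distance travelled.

At Base the remaining stops are N4 9, N1 12, N5 16, N6 18, N3 19, N2 20, N7 23; go to N4.
At N4 the remaining stops are N1 3, N5 13, N2 17, N3 18, N6 19, N7 20; go to N1.
At N1 the remaining stops are N5 10, N2 14, N3 15, N7 17, N6 22; go to N5.
At N5 the remaining stops are N2 4, N7 7, N3 12, N6 17; go to N2.
At N2 the remaining stops are N7 11, N6 15, N3 16; go to N7.
At N7 the remaining stops are N3 5, N6 10; go to N3.
At N3 the remaining stops are N6 11; go to N6.
Return N6→Base: 18.
Total = 9 + 3 + 10 + 4 + 11 + 5 + 11 + 18 = 71.

71 min along Base → N4 → N1 → N5 → N2 → N7 → N3 → N6 → Base.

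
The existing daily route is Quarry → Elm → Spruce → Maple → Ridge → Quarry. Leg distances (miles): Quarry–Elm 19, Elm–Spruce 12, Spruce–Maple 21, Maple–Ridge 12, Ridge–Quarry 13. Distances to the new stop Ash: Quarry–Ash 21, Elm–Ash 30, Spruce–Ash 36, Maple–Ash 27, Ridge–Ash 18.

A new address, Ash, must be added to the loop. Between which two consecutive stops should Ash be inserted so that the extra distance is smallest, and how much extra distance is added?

Insertion cost between consecutive stops i–j is d(i,Ash) + d(Ash,j) − d(i,j):
  between Quarry and Elm: 21 + 30 − 19 = 32
  between Elm and Spruce: 30 + 36 − 12 = 54
  between Spruce and Maple: 36 + 27 − 21 = 42
  between Maple and Ridge: 27 + 18 − 12 = 33
  between Ridge and Quarry: 18 + 21 − 13 = 26
Cheapest insertion is between Ridge and Quarry, adding 26.
New total = 77 + 26 = 103.

Minimum extra distance: 26 miles, inserting Ash between Ridge and Quarry.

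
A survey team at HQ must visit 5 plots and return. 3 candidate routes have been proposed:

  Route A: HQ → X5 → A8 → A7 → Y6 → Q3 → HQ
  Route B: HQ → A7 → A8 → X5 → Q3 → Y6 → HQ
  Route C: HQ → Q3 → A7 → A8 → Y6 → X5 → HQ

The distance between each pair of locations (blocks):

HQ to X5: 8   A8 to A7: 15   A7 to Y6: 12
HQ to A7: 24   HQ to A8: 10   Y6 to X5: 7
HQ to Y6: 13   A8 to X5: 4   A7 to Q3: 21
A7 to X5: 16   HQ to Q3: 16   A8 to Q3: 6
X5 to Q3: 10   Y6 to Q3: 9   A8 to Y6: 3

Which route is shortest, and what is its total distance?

64 blocks — Route A is the shortest.

Route A: 8 + 4 + 15 + 12 + 9 + 16 = 64
Route B: 24 + 15 + 4 + 10 + 9 + 13 = 75
Route C: 16 + 21 + 15 + 3 + 7 + 8 = 70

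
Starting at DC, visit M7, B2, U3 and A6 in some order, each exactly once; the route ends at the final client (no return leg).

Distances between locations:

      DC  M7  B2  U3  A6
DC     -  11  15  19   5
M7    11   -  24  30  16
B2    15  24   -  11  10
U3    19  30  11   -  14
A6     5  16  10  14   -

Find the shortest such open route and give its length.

There are 4! = 24 possible orderings.
DC→M7→B2→U3→A6: 11+24+11+14 = 60
DC→M7→B2→A6→U3: 11+24+10+14 = 59
DC→M7→U3→B2→A6: 11+30+11+10 = 62
DC→M7→U3→A6→B2: 11+30+14+10 = 65
DC→M7→A6→B2→U3: 11+16+10+11 = 48
DC→M7→A6→U3→B2: 11+16+14+11 = 52
DC→B2→M7→U3→A6: 15+24+30+14 = 83
DC→B2→M7→A6→U3: 15+24+16+14 = 69
DC→B2→U3→M7→A6: 15+11+30+16 = 72
DC→B2→U3→A6→M7: 15+11+14+16 = 56
DC→B2→A6→M7→U3: 15+10+16+30 = 71
DC→B2→A6→U3→M7: 15+10+14+30 = 69
DC→U3→M7→B2→A6: 19+30+24+10 = 83
DC→U3→M7→A6→B2: 19+30+16+10 = 75
… (10 more)
The minimum is 48.
One shortest path: DC → M7 → A6 → B2 → U3.

Shortest open route: 48.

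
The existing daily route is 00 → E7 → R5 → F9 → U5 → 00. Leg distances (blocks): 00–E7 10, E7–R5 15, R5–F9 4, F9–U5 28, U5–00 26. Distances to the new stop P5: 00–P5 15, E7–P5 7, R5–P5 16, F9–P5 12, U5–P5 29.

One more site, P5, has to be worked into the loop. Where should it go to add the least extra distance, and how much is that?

Minimum extra distance: 8 blocks, inserting P5 between E7 and R5.

Insertion cost between consecutive stops i–j is d(i,P5) + d(P5,j) − d(i,j):
  between 00 and E7: 15 + 7 − 10 = 12
  between E7 and R5: 7 + 16 − 15 = 8
  between R5 and F9: 16 + 12 − 4 = 24
  between F9 and U5: 12 + 29 − 28 = 13
  between U5 and 00: 29 + 15 − 26 = 18
Cheapest insertion is between E7 and R5, adding 8.
New total = 83 + 8 = 91.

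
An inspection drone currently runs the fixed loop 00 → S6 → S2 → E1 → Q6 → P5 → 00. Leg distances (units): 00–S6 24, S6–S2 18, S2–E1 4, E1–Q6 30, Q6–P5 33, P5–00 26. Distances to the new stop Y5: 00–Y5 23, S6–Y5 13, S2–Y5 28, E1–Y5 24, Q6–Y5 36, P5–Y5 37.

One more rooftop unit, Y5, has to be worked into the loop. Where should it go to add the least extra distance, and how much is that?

Insertion cost between consecutive stops i–j is d(i,Y5) + d(Y5,j) − d(i,j):
  between 00 and S6: 23 + 13 − 24 = 12
  between S6 and S2: 13 + 28 − 18 = 23
  between S2 and E1: 28 + 24 − 4 = 48
  between E1 and Q6: 24 + 36 − 30 = 30
  between Q6 and P5: 36 + 37 − 33 = 40
  between P5 and 00: 37 + 23 − 26 = 34
Cheapest insertion is between 00 and S6, adding 12.
New total = 135 + 12 = 147.

Adding 12 by placing Y5 on the 00–S6 leg.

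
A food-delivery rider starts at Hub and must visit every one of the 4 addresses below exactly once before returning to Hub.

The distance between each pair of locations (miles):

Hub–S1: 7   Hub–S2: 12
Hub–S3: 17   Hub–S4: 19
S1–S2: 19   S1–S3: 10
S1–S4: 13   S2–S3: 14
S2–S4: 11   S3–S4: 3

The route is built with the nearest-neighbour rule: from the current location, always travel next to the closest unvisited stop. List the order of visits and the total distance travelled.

Hub → [S1:7 / S2:12 / S3:17 / S4:19] → S1 (7)
S1 → [S3:10 / S4:13 / S2:19] → S3 (10)
S3 → [S4:3 / S2:14] → S4 (3)
S4 → [S2:11] → S2 (11)
Return S2→Hub: 12.
Total = 7 + 10 + 3 + 11 + 12 = 43.

Nearest-neighbour total = 43 miles; route Hub → S1 → S3 → S4 → S2 → Hub.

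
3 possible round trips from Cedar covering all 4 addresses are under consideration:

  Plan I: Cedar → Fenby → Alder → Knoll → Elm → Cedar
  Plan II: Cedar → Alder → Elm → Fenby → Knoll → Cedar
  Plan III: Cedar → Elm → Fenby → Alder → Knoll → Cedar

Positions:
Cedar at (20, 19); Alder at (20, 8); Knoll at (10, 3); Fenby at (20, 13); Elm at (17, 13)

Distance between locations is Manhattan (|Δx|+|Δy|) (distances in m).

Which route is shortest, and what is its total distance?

Shortest is Plan I, total 52 m.

Plan I: 6 + 5 + 15 + 17 + 9 = 52
Plan II: 11 + 8 + 3 + 20 + 26 = 68
Plan III: 9 + 3 + 5 + 15 + 26 = 58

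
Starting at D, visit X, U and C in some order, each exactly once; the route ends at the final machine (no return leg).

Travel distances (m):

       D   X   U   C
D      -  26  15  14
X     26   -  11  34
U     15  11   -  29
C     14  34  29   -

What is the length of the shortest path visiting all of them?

There are 3! = 6 possible orderings.
D - X - U - C: 26+11+29 = 66
D - X - C - U: 26+34+29 = 89
D - U - X - C: 15+11+34 = 60
D - U - C - X: 15+29+34 = 78
D - C - X - U: 14+34+11 = 59
D - C - U - X: 14+29+11 = 54
The minimum is 54.
One shortest path: D → C → U → X.

Shortest open route: 54 m.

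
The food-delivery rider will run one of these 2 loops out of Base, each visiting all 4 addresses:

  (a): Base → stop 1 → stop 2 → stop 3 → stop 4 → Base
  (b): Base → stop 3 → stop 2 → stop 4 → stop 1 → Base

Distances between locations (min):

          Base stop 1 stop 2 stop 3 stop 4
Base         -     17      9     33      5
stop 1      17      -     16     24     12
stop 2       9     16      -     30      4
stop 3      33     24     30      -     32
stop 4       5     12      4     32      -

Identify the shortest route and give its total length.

(a): 17 + 16 + 30 + 32 + 5 = 100
(b): 33 + 30 + 4 + 12 + 17 = 96

96 min — (b) is the shortest.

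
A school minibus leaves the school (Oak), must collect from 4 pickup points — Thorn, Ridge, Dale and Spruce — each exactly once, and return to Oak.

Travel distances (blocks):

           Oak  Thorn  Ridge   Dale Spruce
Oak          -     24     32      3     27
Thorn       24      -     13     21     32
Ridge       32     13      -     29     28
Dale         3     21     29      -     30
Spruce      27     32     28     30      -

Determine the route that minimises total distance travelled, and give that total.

Shortest round trip = 92 blocks.

Oak - Thorn - Ridge - Dale - Spruce - Oak: 24+13+29+30+27 = 123
Oak - Thorn - Ridge - Spruce - Dale - Oak: 24+13+28+30+3 = 98
Oak - Thorn - Dale - Ridge - Spruce - Oak: 24+21+29+28+27 = 129
Oak - Thorn - Dale - Spruce - Ridge - Oak: 24+21+30+28+32 = 135
Oak - Thorn - Spruce - Ridge - Dale - Oak: 24+32+28+29+3 = 116
Oak - Thorn - Spruce - Dale - Ridge - Oak: 24+32+30+29+32 = 147
Oak - Ridge - Thorn - Dale - Spruce - Oak: 32+13+21+30+27 = 123
Oak - Ridge - Thorn - Spruce - Dale - Oak: 32+13+32+30+3 = 110
Oak - Ridge - Dale - Thorn - Spruce - Oak: 32+29+21+32+27 = 141
Oak - Ridge - Spruce - Thorn - Dale - Oak: 32+28+32+21+3 = 116
Oak - Dale - Thorn - Ridge - Spruce - Oak: 3+21+13+28+27 = 92
Oak - Dale - Ridge - Thorn - Spruce - Oak: 3+29+13+32+27 = 104
The minimum is 92.
One optimal route: Oak → Dale → Thorn → Ridge → Spruce → Oak (or its reverse).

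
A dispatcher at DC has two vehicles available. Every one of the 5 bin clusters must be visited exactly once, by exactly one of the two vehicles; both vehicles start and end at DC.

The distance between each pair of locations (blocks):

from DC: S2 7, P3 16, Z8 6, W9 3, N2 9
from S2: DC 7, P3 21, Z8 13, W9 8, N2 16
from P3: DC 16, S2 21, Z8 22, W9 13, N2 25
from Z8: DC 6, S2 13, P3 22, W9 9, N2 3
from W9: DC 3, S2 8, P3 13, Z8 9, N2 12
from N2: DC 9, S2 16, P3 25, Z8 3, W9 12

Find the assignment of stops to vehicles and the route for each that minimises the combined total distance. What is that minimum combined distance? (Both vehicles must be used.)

Try each way of splitting the stops between the two vehicles (each non-empty) and, for each split, find the best tour for each vehicle:
  {S2} + {P3, Z8, W9, N2}: 14 + 50 = 64
  {P3} + {S2, Z8, W9, N2}: 32 + 36 = 68
  {S2, P3} + {Z8, W9, N2}: 44 + 24 = 68
  {Z8} + {S2, P3, W9, N2}: 12 + 62 = 74
  {S2, Z8} + {P3, W9, N2}: 26 + 50 = 76
  {P3, Z8} + {S2, W9, N2}: 44 + 36 = 80
  … (15 splits in total)
  {S2, P3, W9} + {Z8, N2}: 44 + 18 = 62  ← best
Best: vehicle 1 DC → S2 → P3 → W9 → DC = 44; vehicle 2 DC → Z8 → N2 → DC = 18; combined 62.

Minimum combined distance: 62 blocks.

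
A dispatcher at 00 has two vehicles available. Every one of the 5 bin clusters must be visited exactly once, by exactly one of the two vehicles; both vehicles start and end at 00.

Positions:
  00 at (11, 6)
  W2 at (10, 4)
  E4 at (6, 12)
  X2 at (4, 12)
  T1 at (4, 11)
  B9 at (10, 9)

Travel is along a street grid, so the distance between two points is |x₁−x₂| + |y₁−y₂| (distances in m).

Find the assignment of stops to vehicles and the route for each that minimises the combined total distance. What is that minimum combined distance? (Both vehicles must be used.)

32 m — the smallest possible combined total.

There are 2^4 − 1 = 15 ways to divide the 5 stops into two non-empty groups. For each, the best each vehicle can do is its own shortest tour through its group:
  {W2} + {E4, X2, T1, B9}: 6 + 26 = 32
  {E4} + {W2, X2, T1, B9}: 22 + 30 = 52
  {W2, E4} + {X2, T1, B9}: 26 + 26 = 52
  {X2} + {W2, E4, T1, B9}: 26 + 30 = 56
  {W2, X2} + {E4, T1, B9}: 30 + 26 = 56
  {E4, X2} + {W2, T1, B9}: 26 + 28 = 54
  … (15 splits in total)
Best: vehicle 1 00 → W2 → 00 = 6; vehicle 2 00 → E4 → X2 → T1 → B9 → 00 = 26; combined 32.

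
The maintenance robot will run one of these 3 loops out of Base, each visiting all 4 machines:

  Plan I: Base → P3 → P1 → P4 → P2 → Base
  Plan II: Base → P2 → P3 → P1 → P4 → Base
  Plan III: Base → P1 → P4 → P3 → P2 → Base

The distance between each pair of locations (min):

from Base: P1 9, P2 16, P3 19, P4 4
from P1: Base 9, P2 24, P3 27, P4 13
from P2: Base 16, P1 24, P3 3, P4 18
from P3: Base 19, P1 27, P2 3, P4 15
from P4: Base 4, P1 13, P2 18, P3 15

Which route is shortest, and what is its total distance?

56 min — Plan III is the shortest.

Plan I: 19 + 27 + 13 + 18 + 16 = 93
Plan II: 16 + 3 + 27 + 13 + 4 = 63
Plan III: 9 + 13 + 15 + 3 + 16 = 56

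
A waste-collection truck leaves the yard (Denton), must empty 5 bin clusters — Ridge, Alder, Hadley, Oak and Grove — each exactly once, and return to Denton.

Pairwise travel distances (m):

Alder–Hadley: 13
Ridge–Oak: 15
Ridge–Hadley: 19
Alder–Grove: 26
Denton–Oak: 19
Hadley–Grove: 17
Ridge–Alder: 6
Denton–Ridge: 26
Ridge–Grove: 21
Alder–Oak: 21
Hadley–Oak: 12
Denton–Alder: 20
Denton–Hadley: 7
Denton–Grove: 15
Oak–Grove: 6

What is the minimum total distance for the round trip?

With 5 stops there are 5!/2 = 60 distinct round trips (a route and its reverse cost the same).
Denton-Ridge-Alder-Hadley-Oak-Grove-Denton: 26+6+13+12+6+15 = 78
Denton-Ridge-Alder-Hadley-Grove-Oak-Denton: 26+6+13+17+6+19 = 87
Denton-Ridge-Alder-Oak-Hadley-Grove-Denton: 26+6+21+12+17+15 = 97
Denton-Ridge-Alder-Oak-Grove-Hadley-Denton: 26+6+21+6+17+7 = 83
Denton-Ridge-Alder-Grove-Hadley-Oak-Denton: 26+6+26+17+12+19 = 106
Denton-Ridge-Alder-Grove-Oak-Hadley-Denton: 26+6+26+6+12+7 = 83
Denton-Ridge-Hadley-Alder-Oak-Grove-Denton: 26+19+13+21+6+15 = 100
Denton-Ridge-Hadley-Alder-Grove-Oak-Denton: 26+19+13+26+6+19 = 109
Denton-Ridge-Hadley-Oak-Alder-Grove-Denton: 26+19+12+21+26+15 = 119
Denton-Ridge-Hadley-Oak-Grove-Alder-Denton: 26+19+12+6+26+20 = 109
Denton-Ridge-Hadley-Grove-Alder-Oak-Denton: 26+19+17+26+21+19 = 128
Denton-Ridge-Hadley-Grove-Oak-Alder-Denton: 26+19+17+6+21+20 = 109
Denton-Ridge-Oak-Alder-Hadley-Grove-Denton: 26+15+21+13+17+15 = 107
Denton-Ridge-Oak-Alder-Grove-Hadley-Denton: 26+15+21+26+17+7 = 112
… (46 more)
Denton-Hadley-Alder-Ridge-Oak-Grove-Denton: 7+13+6+15+6+15 = 62  ← best
The minimum is 62.
One optimal route: Denton → Hadley → Alder → Ridge → Oak → Grove → Denton (or its reverse).

Minimum total distance: 62 m.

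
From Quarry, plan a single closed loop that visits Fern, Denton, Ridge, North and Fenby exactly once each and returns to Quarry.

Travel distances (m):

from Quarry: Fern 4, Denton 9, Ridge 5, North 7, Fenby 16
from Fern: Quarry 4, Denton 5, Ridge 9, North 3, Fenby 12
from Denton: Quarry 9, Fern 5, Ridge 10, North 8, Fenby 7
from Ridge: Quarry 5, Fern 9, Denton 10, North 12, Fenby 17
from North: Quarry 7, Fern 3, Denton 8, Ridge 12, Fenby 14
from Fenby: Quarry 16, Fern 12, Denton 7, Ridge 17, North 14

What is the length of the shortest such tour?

Shortest round trip = 43 m.

With 5 stops there are 5!/2 = 60 distinct round trips (a route and its reverse cost the same).
Quarry-Fern-Denton-Ridge-North-Fenby-Quarry: 4+5+10+12+14+16 = 61
Quarry-Fern-Denton-Ridge-Fenby-North-Quarry: 4+5+10+17+14+7 = 57
Quarry-Fern-Denton-North-Ridge-Fenby-Quarry: 4+5+8+12+17+16 = 62
Quarry-Fern-Denton-North-Fenby-Ridge-Quarry: 4+5+8+14+17+5 = 53
Quarry-Fern-Denton-Fenby-Ridge-North-Quarry: 4+5+7+17+12+7 = 52
Quarry-Fern-Denton-Fenby-North-Ridge-Quarry: 4+5+7+14+12+5 = 47
Quarry-Fern-Ridge-Denton-North-Fenby-Quarry: 4+9+10+8+14+16 = 61
Quarry-Fern-Ridge-Denton-Fenby-North-Quarry: 4+9+10+7+14+7 = 51
Quarry-Fern-Ridge-North-Denton-Fenby-Quarry: 4+9+12+8+7+16 = 56
Quarry-Fern-Ridge-North-Fenby-Denton-Quarry: 4+9+12+14+7+9 = 55
Quarry-Fern-Ridge-Fenby-Denton-North-Quarry: 4+9+17+7+8+7 = 52
Quarry-Fern-Ridge-Fenby-North-Denton-Quarry: 4+9+17+14+8+9 = 61
Quarry-Fern-North-Denton-Ridge-Fenby-Quarry: 4+3+8+10+17+16 = 58
Quarry-Fern-North-Denton-Fenby-Ridge-Quarry: 4+3+8+7+17+5 = 44
… (46 more)
Quarry-Fern-North-Fenby-Denton-Ridge-Quarry: 4+3+14+7+10+5 = 43  ← best
The minimum is 43.
One optimal route: Quarry → Fern → North → Fenby → Denton → Ridge → Quarry (or its reverse).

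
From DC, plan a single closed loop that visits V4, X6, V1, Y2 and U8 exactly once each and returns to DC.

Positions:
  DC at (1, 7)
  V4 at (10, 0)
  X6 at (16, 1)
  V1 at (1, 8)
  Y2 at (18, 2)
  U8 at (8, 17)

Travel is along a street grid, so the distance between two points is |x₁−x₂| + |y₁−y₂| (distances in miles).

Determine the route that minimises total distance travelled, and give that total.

Minimum total distance: 68 miles.

DC-V4-X6-V1-Y2-U8-DC: 16+7+22+23+25+17 = 110
DC-V4-X6-V1-U8-Y2-DC: 16+7+22+16+25+22 = 108
DC-V4-X6-Y2-V1-U8-DC: 16+7+3+23+16+17 = 82
DC-V4-X6-Y2-U8-V1-DC: 16+7+3+25+16+1 = 68
DC-V4-X6-U8-V1-Y2-DC: 16+7+24+16+23+22 = 108
DC-V4-X6-U8-Y2-V1-DC: 16+7+24+25+23+1 = 96
DC-V4-V1-X6-Y2-U8-DC: 16+17+22+3+25+17 = 100
DC-V4-V1-X6-U8-Y2-DC: 16+17+22+24+25+22 = 126
DC-V4-V1-Y2-X6-U8-DC: 16+17+23+3+24+17 = 100
DC-V4-V1-Y2-U8-X6-DC: 16+17+23+25+24+21 = 126
DC-V4-V1-U8-X6-Y2-DC: 16+17+16+24+3+22 = 98
DC-V4-V1-U8-Y2-X6-DC: 16+17+16+25+3+21 = 98
DC-V4-Y2-X6-V1-U8-DC: 16+10+3+22+16+17 = 84
DC-V4-Y2-X6-U8-V1-DC: 16+10+3+24+16+1 = 70
… (46 more)
The minimum is 68.
One optimal route: DC → V4 → X6 → Y2 → U8 → V1 → DC (or its reverse).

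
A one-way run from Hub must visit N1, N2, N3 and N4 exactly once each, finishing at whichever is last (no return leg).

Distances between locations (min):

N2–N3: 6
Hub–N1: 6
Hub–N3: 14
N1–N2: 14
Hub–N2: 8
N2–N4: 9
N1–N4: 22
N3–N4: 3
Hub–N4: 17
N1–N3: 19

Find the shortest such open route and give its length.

There are 4! = 24 possible orderings.
Hub→N1→N2→N3→N4: 6+14+6+3 = 29
Hub→N1→N2→N4→N3: 6+14+9+3 = 32
Hub→N1→N3→N2→N4: 6+19+6+9 = 40
Hub→N1→N3→N4→N2: 6+19+3+9 = 37
Hub→N1→N4→N2→N3: 6+22+9+6 = 43
Hub→N1→N4→N3→N2: 6+22+3+6 = 37
Hub→N2→N1→N3→N4: 8+14+19+3 = 44
Hub→N2→N1→N4→N3: 8+14+22+3 = 47
Hub→N2→N3→N1→N4: 8+6+19+22 = 55
Hub→N2→N3→N4→N1: 8+6+3+22 = 39
Hub→N2→N4→N1→N3: 8+9+22+19 = 58
Hub→N2→N4→N3→N1: 8+9+3+19 = 39
Hub→N3→N1→N2→N4: 14+19+14+9 = 56
Hub→N3→N1→N4→N2: 14+19+22+9 = 64
… (10 more)
The minimum is 29.
One shortest path: Hub → N1 → N2 → N3 → N4.

29 min — the minimum one-way total.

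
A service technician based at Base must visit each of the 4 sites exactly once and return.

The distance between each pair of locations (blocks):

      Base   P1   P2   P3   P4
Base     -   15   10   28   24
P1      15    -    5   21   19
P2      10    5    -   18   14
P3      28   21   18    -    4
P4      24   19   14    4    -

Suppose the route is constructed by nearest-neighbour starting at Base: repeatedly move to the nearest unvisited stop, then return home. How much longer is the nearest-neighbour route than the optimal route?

From Base: P2=10, P1=15, P4=24, P3=28 → choose P2 (10).
From P2: P1=5, P4=14, P3=18 → choose P1 (5).
From P1: P4=19, P3=21 → choose P4 (19).
From P4: P3=4 → choose P3 (4).
NN route Base → P2 → P1 → P4 → P3 → Base costs 66.
Optimal: Base → P1 → P3 → P4 → P2 → Base costs 64 (by enumerating all 12 distinct tours).
Excess = 66 − 64 = 2.

2 blocks longer than the optimal tour.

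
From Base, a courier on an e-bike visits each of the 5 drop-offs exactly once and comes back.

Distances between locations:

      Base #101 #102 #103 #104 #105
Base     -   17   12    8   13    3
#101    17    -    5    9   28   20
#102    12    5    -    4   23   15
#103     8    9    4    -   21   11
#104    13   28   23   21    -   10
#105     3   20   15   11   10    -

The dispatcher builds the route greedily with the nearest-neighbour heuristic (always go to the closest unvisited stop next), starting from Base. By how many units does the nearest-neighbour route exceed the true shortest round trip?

2 longer than the optimal tour.

Base: #105=3, #103=8, #102=12, #104=13, #101=17 ⇒ #105
#105: #104=10, #103=11, #102=15, #101=20 ⇒ #104
#104: #103=21, #102=23, #101=28 ⇒ #103
#103: #102=4, #101=9 ⇒ #102
#102: #101=5 ⇒ #101
NN route Base → #105 → #104 → #103 → #102 → #101 → Base costs 60.
Optimal: Base → #103 → #101 → #102 → #104 → #105 → Base costs 58 (by enumerating all 60 distinct tours).
Excess = 60 − 58 = 2.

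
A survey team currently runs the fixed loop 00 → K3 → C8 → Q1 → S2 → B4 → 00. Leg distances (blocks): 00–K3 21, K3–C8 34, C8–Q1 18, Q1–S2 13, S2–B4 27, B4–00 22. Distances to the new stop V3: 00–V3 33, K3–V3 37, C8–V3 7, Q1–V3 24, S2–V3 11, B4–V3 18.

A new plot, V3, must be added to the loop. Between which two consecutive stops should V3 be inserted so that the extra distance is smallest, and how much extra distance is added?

Adding 2 blocks by placing V3 on the S2–B4 leg.

Insertion cost between consecutive stops i–j is d(i,V3) + d(V3,j) − d(i,j):
  between 00 and K3: 33 + 37 − 21 = 49
  between K3 and C8: 37 + 7 − 34 = 10
  between C8 and Q1: 7 + 24 − 18 = 13
  between Q1 and S2: 24 + 11 − 13 = 22
  between S2 and B4: 11 + 18 − 27 = 2
  between B4 and 00: 18 + 33 − 22 = 29
Cheapest insertion is between S2 and B4, adding 2.
New total = 135 + 2 = 137.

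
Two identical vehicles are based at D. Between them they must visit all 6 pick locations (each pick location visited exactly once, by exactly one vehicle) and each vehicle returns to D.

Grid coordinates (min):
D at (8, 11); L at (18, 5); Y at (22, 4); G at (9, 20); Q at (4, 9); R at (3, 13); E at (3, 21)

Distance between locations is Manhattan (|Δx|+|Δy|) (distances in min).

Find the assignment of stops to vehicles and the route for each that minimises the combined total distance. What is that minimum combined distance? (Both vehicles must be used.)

78 min — the smallest possible combined total.

Try each way of splitting the stops between the two vehicles (each non-empty) and, for each split, find the best tour for each vehicle:
  {L} + {Y, G, Q, R, E}: 32 + 74 = 106
  {Y} + {L, G, Q, R, E}: 42 + 64 = 106
  {L, Y} + {G, Q, R, E}: 42 + 36 = 78
  {G} + {L, Y, Q, R, E}: 20 + 72 = 92
  {L, G} + {Y, Q, R, E}: 50 + 72 = 122
  {Y, G} + {L, Q, R, E}: 60 + 62 = 122
  … (31 splits in total)
Best: vehicle 1 D → L → Y → D = 42; vehicle 2 D → G → E → R → Q → D = 36; combined 78.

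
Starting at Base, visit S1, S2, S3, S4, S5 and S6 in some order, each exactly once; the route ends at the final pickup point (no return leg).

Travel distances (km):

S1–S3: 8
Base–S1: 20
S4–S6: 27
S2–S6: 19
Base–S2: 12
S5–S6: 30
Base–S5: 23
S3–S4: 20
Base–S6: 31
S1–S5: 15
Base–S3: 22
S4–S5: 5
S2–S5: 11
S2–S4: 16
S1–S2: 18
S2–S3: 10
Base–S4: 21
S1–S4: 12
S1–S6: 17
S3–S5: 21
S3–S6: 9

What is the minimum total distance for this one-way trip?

Shortest open route: 57 km.

There are 6! = 720 possible orderings.
Base - S1 - S2 - S3 - S4 - S5 - S6: 20+18+10+20+5+30 = 103
Base - S1 - S2 - S3 - S4 - S6 - S5: 20+18+10+20+27+30 = 125
Base - S1 - S2 - S3 - S5 - S4 - S6: 20+18+10+21+5+27 = 101
Base - S1 - S2 - S3 - S5 - S6 - S4: 20+18+10+21+30+27 = 126
Base - S1 - S2 - S3 - S6 - S4 - S5: 20+18+10+9+27+5 = 89
Base - S1 - S2 - S3 - S6 - S5 - S4: 20+18+10+9+30+5 = 92
Base - S1 - S2 - S4 - S3 - S5 - S6: 20+18+16+20+21+30 = 125
Base - S1 - S2 - S4 - S3 - S6 - S5: 20+18+16+20+9+30 = 113
… (712 more)
Base - S2 - S5 - S4 - S1 - S3 - S6: 12+11+5+12+8+9 = 57  ← best
The minimum is 57.
One shortest path: Base → S2 → S5 → S4 → S1 → S3 → S6.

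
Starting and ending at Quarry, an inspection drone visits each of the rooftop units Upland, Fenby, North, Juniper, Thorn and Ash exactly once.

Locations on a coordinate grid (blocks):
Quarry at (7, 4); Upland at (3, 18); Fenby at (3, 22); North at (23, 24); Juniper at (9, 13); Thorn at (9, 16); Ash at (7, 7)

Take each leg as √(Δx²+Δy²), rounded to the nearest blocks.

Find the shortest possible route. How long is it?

Minimum total distance: 67 blocks.

Quarry - Upland - Fenby - North - Juniper - Thorn - Ash - Quarry: 15+4+20+18+3+9+3 = 72
Quarry - Upland - Fenby - North - Juniper - Ash - Thorn - Quarry: 15+4+20+18+6+9+12 = 84
Quarry - Upland - Fenby - North - Thorn - Juniper - Ash - Quarry: 15+4+20+16+3+6+3 = 67
Quarry - Upland - Fenby - North - Thorn - Ash - Juniper - Quarry: 15+4+20+16+9+6+9 = 79
Quarry - Upland - Fenby - North - Ash - Juniper - Thorn - Quarry: 15+4+20+23+6+3+12 = 83
Quarry - Upland - Fenby - North - Ash - Thorn - Juniper - Quarry: 15+4+20+23+9+3+9 = 83
Quarry - Upland - Fenby - Juniper - North - Thorn - Ash - Quarry: 15+4+11+18+16+9+3 = 76
Quarry - Upland - Fenby - Juniper - North - Ash - Thorn - Quarry: 15+4+11+18+23+9+12 = 92
… (352 more)
The minimum is 67.
One optimal route: Quarry → Upland → Fenby → North → Thorn → Juniper → Ash → Quarry (or its reverse).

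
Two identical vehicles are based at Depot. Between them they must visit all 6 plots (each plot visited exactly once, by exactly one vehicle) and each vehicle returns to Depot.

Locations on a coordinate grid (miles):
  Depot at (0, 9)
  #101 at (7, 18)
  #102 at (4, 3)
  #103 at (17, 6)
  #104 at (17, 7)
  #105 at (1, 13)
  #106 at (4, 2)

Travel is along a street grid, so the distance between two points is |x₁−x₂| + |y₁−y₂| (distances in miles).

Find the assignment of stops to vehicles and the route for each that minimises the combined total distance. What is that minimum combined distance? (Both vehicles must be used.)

There are 2^5 − 1 = 31 ways to divide the 6 stops into two non-empty groups. For each, the best each vehicle can do is its own shortest tour through its group:
  {#101} + {#102, #103, #104, #105, #106}: 32 + 56 = 88
  {#102} + {#101, #103, #104, #105, #106}: 20 + 66 = 86
  {#101, #102} + {#103, #104, #105, #106}: 44 + 56 = 100
  {#103} + {#101, #102, #104, #105, #106}: 40 + 66 = 106
  {#101, #103} + {#102, #104, #105, #106}: 58 + 56 = 114
  {#102, #103} + {#101, #104, #105, #106}: 46 + 66 = 112
  … (31 splits in total)
  {#105} + {#101, #102, #103, #104, #106}: 10 + 66 = 76  ← best
Best: vehicle 1 Depot → #105 → Depot = 10; vehicle 2 Depot → #101 → #104 → #103 → #102 → #106 → Depot = 66; combined 76.

Minimum combined distance: 76 miles.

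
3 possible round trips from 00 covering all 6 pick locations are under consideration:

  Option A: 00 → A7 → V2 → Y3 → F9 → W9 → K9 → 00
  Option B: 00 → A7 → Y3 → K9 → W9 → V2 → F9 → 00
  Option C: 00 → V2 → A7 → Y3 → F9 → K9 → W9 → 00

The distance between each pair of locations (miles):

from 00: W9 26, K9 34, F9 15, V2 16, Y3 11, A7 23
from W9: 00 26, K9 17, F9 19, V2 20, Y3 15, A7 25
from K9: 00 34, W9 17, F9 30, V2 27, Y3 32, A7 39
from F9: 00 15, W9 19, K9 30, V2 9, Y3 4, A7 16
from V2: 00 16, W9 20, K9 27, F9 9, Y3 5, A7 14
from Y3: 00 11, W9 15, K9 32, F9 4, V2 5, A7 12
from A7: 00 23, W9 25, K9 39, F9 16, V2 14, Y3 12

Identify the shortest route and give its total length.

Option A: 23 + 14 + 5 + 4 + 19 + 17 + 34 = 116
Option B: 23 + 12 + 32 + 17 + 20 + 9 + 15 = 128
Option C: 16 + 14 + 12 + 4 + 30 + 17 + 26 = 119

116 miles — Option A is the shortest.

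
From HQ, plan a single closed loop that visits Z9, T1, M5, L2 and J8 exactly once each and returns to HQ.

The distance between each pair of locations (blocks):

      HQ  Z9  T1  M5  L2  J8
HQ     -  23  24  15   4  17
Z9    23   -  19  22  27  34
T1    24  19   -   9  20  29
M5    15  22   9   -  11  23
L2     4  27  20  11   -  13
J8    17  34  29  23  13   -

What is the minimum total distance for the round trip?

91 blocks — the shortest possible round trip.

HQ-Z9-T1-M5-L2-J8-HQ: 23+19+9+11+13+17 = 92
HQ-Z9-T1-M5-J8-L2-HQ: 23+19+9+23+13+4 = 91
HQ-Z9-T1-L2-M5-J8-HQ: 23+19+20+11+23+17 = 113
HQ-Z9-T1-L2-J8-M5-HQ: 23+19+20+13+23+15 = 113
HQ-Z9-T1-J8-M5-L2-HQ: 23+19+29+23+11+4 = 109
HQ-Z9-T1-J8-L2-M5-HQ: 23+19+29+13+11+15 = 110
HQ-Z9-M5-T1-L2-J8-HQ: 23+22+9+20+13+17 = 104
HQ-Z9-M5-T1-J8-L2-HQ: 23+22+9+29+13+4 = 100
HQ-Z9-M5-L2-T1-J8-HQ: 23+22+11+20+29+17 = 122
HQ-Z9-M5-L2-J8-T1-HQ: 23+22+11+13+29+24 = 122
HQ-Z9-M5-J8-T1-L2-HQ: 23+22+23+29+20+4 = 121
HQ-Z9-M5-J8-L2-T1-HQ: 23+22+23+13+20+24 = 125
HQ-Z9-L2-T1-M5-J8-HQ: 23+27+20+9+23+17 = 119
HQ-Z9-L2-T1-J8-M5-HQ: 23+27+20+29+23+15 = 137
… (46 more)
The minimum is 91.
One optimal route: HQ → Z9 → T1 → M5 → J8 → L2 → HQ (or its reverse).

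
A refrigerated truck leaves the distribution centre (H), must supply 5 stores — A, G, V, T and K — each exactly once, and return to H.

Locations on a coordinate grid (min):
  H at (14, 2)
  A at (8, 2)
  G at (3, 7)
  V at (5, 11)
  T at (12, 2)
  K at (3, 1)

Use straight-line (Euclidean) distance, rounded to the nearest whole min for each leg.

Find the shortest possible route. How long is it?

34 min — the shortest possible round trip.

With 5 stops there are 5!/2 = 60 distinct round trips (a route and its reverse cost the same).
H-A-G-V-T-K-H: 6+7+4+11+9+11 = 48
H-A-G-V-K-T-H: 6+7+4+10+9+2 = 38
H-A-G-T-V-K-H: 6+7+10+11+10+11 = 55
H-A-G-T-K-V-H: 6+7+10+9+10+13 = 55
H-A-G-K-V-T-H: 6+7+6+10+11+2 = 42
H-A-G-K-T-V-H: 6+7+6+9+11+13 = 52
H-A-V-G-T-K-H: 6+9+4+10+9+11 = 49
H-A-V-G-K-T-H: 6+9+4+6+9+2 = 36
H-A-V-T-G-K-H: 6+9+11+10+6+11 = 53
H-A-V-T-K-G-H: 6+9+11+9+6+12 = 53
H-A-V-K-G-T-H: 6+9+10+6+10+2 = 43
H-A-V-K-T-G-H: 6+9+10+9+10+12 = 56
H-A-T-G-V-K-H: 6+4+10+4+10+11 = 45
H-A-T-G-K-V-H: 6+4+10+6+10+13 = 49
… (46 more)
H-A-K-G-V-T-H: 6+5+6+4+11+2 = 34  ← best
The minimum is 34.
One optimal route: H → A → K → G → V → T → H (or its reverse).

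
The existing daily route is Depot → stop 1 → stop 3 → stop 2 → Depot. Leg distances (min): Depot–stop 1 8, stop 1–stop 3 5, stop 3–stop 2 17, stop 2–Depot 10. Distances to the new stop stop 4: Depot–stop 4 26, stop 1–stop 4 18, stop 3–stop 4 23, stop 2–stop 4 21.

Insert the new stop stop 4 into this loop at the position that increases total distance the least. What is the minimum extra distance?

+27 min — insert stop 4 between stop 3 and stop 2.

Insertion cost between consecutive stops i–j is d(i,stop 4) + d(stop 4,j) − d(i,j):
  between Depot and stop 1: 26 + 18 − 8 = 36
  between stop 1 and stop 3: 18 + 23 − 5 = 36
  between stop 3 and stop 2: 23 + 21 − 17 = 27
  between stop 2 and Depot: 21 + 26 − 10 = 37
Cheapest insertion is between stop 3 and stop 2, adding 27.
New total = 40 + 27 = 67.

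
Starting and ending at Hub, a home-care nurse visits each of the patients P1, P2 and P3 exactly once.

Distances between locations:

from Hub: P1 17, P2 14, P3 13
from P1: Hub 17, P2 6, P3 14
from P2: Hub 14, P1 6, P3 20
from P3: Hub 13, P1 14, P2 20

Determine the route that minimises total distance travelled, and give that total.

Hub-P1-P2-P3-Hub: 17+6+20+13 = 56
Hub-P1-P3-P2-Hub: 17+14+20+14 = 65
Hub-P2-P1-P3-Hub: 14+6+14+13 = 47
The minimum is 47.
One optimal route: Hub → P2 → P1 → P3 → Hub (or its reverse).

Minimum total distance: 47.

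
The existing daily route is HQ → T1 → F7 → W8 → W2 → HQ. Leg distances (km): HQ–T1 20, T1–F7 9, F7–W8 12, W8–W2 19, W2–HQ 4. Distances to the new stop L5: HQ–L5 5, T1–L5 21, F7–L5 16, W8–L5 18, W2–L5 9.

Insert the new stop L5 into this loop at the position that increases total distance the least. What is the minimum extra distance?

Insertion cost between consecutive stops i–j is d(i,L5) + d(L5,j) − d(i,j):
  between HQ and T1: 5 + 21 − 20 = 6
  between T1 and F7: 21 + 16 − 9 = 28
  between F7 and W8: 16 + 18 − 12 = 22
  between W8 and W2: 18 + 9 − 19 = 8
  between W2 and HQ: 9 + 5 − 4 = 10
Cheapest insertion is between HQ and T1, adding 6.
New total = 64 + 6 = 70.

+6 km — insert L5 between HQ and T1.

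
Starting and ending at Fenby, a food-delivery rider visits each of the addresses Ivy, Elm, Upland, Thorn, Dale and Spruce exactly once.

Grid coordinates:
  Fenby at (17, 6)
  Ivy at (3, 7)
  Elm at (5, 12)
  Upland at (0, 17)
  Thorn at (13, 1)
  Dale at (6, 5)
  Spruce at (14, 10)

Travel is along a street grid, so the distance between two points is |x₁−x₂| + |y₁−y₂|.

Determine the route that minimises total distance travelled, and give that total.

Fenby→Ivy→Elm→Upland→Thorn→Dale→Spruce→Fenby: 15+7+10+29+11+13+7 = 92
Fenby→Ivy→Elm→Upland→Thorn→Spruce→Dale→Fenby: 15+7+10+29+10+13+12 = 96
Fenby→Ivy→Elm→Upland→Dale→Thorn→Spruce→Fenby: 15+7+10+18+11+10+7 = 78
Fenby→Ivy→Elm→Upland→Dale→Spruce→Thorn→Fenby: 15+7+10+18+13+10+9 = 82
Fenby→Ivy→Elm→Upland→Spruce→Thorn→Dale→Fenby: 15+7+10+21+10+11+12 = 86
Fenby→Ivy→Elm→Upland→Spruce→Dale→Thorn→Fenby: 15+7+10+21+13+11+9 = 86
Fenby→Ivy→Elm→Thorn→Upland→Dale→Spruce→Fenby: 15+7+19+29+18+13+7 = 108
Fenby→Ivy→Elm→Thorn→Upland→Spruce→Dale→Fenby: 15+7+19+29+21+13+12 = 116
… (352 more)
Fenby→Thorn→Dale→Ivy→Upland→Elm→Spruce→Fenby: 9+11+5+13+10+11+7 = 66  ← best
The minimum is 66.
One optimal route: Fenby → Thorn → Dale → Ivy → Upland → Elm → Spruce → Fenby (or its reverse).

66 — the shortest possible round trip.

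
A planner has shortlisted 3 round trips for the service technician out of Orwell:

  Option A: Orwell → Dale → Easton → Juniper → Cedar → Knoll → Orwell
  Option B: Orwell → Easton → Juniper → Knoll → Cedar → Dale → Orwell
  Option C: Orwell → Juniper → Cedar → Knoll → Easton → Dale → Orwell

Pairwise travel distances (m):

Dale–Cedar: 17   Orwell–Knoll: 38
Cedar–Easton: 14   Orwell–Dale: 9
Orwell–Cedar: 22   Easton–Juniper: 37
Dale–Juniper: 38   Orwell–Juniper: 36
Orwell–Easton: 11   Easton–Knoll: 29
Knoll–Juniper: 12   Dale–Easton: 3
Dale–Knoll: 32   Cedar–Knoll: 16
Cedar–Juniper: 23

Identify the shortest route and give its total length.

Option A: 9 + 3 + 37 + 23 + 16 + 38 = 126
Option B: 11 + 37 + 12 + 16 + 17 + 9 = 102
Option C: 36 + 23 + 16 + 29 + 3 + 9 = 116

102 m — Option B is the shortest.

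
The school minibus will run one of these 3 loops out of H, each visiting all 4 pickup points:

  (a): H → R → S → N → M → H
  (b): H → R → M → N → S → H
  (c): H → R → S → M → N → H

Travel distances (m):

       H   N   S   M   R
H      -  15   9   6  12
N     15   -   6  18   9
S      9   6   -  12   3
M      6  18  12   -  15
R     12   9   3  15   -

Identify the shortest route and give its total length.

(a): 12 + 3 + 6 + 18 + 6 = 45
(b): 12 + 15 + 18 + 6 + 9 = 60
(c): 12 + 3 + 12 + 18 + 15 = 60

Shortest is (a), total 45 m.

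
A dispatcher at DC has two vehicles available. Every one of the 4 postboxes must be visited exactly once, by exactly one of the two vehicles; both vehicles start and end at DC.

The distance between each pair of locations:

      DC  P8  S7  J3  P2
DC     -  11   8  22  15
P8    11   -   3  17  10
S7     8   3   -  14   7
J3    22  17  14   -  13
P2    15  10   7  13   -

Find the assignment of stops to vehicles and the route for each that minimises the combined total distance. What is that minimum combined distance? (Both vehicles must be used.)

Minimum combined distance: 72.

There are 2^3 − 1 = 7 ways to divide the 4 stops into two non-empty groups. For each, the best each vehicle can do is its own shortest tour through its group:
  {P8} + {S7, J3, P2}: 22 + 50 = 72
  {S7} + {P8, J3, P2}: 16 + 56 = 72
  {P8, S7} + {J3, P2}: 22 + 50 = 72
  {J3} + {P8, S7, P2}: 44 + 36 = 80
  {P8, J3} + {S7, P2}: 50 + 30 = 80
  {S7, J3} + {P8, P2}: 44 + 36 = 80
  … (7 splits in total)
Best: vehicle 1 DC → P8 → DC = 22; vehicle 2 DC → S7 → J3 → P2 → DC = 50; combined 72.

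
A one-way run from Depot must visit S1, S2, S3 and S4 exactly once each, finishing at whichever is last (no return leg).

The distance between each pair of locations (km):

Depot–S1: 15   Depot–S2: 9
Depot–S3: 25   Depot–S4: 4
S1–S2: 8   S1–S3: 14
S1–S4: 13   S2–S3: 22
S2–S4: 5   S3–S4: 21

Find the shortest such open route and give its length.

There are 4! = 24 possible orderings.
Depot→S1→S2→S3→S4: 15+8+22+21 = 66
Depot→S1→S2→S4→S3: 15+8+5+21 = 49
Depot→S1→S3→S2→S4: 15+14+22+5 = 56
Depot→S1→S3→S4→S2: 15+14+21+5 = 55
Depot→S1→S4→S2→S3: 15+13+5+22 = 55
Depot→S1→S4→S3→S2: 15+13+21+22 = 71
Depot→S2→S1→S3→S4: 9+8+14+21 = 52
Depot→S2→S1→S4→S3: 9+8+13+21 = 51
Depot→S2→S3→S1→S4: 9+22+14+13 = 58
Depot→S2→S3→S4→S1: 9+22+21+13 = 65
Depot→S2→S4→S1→S3: 9+5+13+14 = 41
Depot→S2→S4→S3→S1: 9+5+21+14 = 49
Depot→S3→S1→S2→S4: 25+14+8+5 = 52
Depot→S3→S1→S4→S2: 25+14+13+5 = 57
… (10 more)
Depot→S4→S2→S1→S3: 4+5+8+14 = 31  ← best
The minimum is 31.
One shortest path: Depot → S4 → S2 → S1 → S3.

31 km — the minimum one-way total.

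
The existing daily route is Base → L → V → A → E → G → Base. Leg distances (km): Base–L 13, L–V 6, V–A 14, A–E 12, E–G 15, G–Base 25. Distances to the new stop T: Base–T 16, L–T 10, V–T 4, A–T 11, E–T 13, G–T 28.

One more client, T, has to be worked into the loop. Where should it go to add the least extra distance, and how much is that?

Insertion cost between consecutive stops i–j is d(i,T) + d(T,j) − d(i,j):
  between Base and L: 16 + 10 − 13 = 13
  between L and V: 10 + 4 − 6 = 8
  between V and A: 4 + 11 − 14 = 1
  between A and E: 11 + 13 − 12 = 12
  between E and G: 13 + 28 − 15 = 26
  between G and Base: 28 + 16 − 25 = 19
Cheapest insertion is between V and A, adding 1.
New total = 85 + 1 = 86.

Adding 1 km by placing T on the V–A leg.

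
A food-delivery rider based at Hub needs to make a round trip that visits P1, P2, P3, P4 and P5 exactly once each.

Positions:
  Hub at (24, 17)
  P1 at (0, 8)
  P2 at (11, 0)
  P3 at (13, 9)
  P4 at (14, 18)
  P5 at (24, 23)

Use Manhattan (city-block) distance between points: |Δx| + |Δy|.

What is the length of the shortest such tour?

Hub-P1-P2-P3-P4-P5-Hub: 33+19+11+10+15+6 = 94
Hub-P1-P2-P3-P5-P4-Hub: 33+19+11+25+15+11 = 114
Hub-P1-P2-P4-P3-P5-Hub: 33+19+21+10+25+6 = 114
Hub-P1-P2-P4-P5-P3-Hub: 33+19+21+15+25+19 = 132
Hub-P1-P2-P5-P3-P4-Hub: 33+19+36+25+10+11 = 134
Hub-P1-P2-P5-P4-P3-Hub: 33+19+36+15+10+19 = 132
Hub-P1-P3-P2-P4-P5-Hub: 33+14+11+21+15+6 = 100
Hub-P1-P3-P2-P5-P4-Hub: 33+14+11+36+15+11 = 120
Hub-P1-P3-P4-P2-P5-Hub: 33+14+10+21+36+6 = 120
Hub-P1-P3-P4-P5-P2-Hub: 33+14+10+15+36+30 = 138
Hub-P1-P3-P5-P2-P4-Hub: 33+14+25+36+21+11 = 140
Hub-P1-P3-P5-P4-P2-Hub: 33+14+25+15+21+30 = 138
Hub-P1-P4-P2-P3-P5-Hub: 33+24+21+11+25+6 = 120
Hub-P1-P4-P2-P5-P3-Hub: 33+24+21+36+25+19 = 158
… (46 more)
The minimum is 94.
One optimal route: Hub → P1 → P2 → P3 → P4 → P5 → Hub (or its reverse).

94 — the shortest possible round trip.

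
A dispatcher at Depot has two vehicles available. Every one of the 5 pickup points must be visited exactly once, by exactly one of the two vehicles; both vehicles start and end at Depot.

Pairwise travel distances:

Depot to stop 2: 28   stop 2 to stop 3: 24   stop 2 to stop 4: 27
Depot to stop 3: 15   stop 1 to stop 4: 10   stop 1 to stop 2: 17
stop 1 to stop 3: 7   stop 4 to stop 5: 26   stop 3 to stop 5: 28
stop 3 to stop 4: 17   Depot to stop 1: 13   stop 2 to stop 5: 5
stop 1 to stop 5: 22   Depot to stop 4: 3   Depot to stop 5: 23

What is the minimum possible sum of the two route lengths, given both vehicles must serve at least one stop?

Check every non-empty split of the stops between the two vehicles; for each half take its own optimal tour:
  {stop 1} + {stop 2, stop 3, stop 4, stop 5}: 26 + 72 = 98
  {stop 2} + {stop 1, stop 3, stop 4, stop 5}: 56 + 71 = 127
  {stop 1, stop 2} + {stop 3, stop 4, stop 5}: 58 + 71 = 129
  {stop 3} + {stop 1, stop 2, stop 4, stop 5}: 30 + 58 = 88
  {stop 1, stop 3} + {stop 2, stop 4, stop 5}: 35 + 58 = 93
  {stop 2, stop 3} + {stop 1, stop 4, stop 5}: 67 + 58 = 125
  … (15 splits in total)
  {stop 4} + {stop 1, stop 2, stop 3, stop 5}: 6 + 67 = 73  ← best
Best: vehicle 1 Depot → stop 4 → Depot = 6; vehicle 2 Depot → stop 3 → stop 1 → stop 2 → stop 5 → Depot = 67; combined 73.

Minimum combined distance: 73.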